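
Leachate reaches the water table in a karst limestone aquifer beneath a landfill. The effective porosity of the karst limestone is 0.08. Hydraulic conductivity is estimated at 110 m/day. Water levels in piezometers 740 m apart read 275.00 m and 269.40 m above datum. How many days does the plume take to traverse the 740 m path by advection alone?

71.1

Hydraulic gradient i = (275.00 − 269.40) / 740 = 5.6 / 740 = 0.007568.
Darcy flux q = K · i = 110.0 × 0.007568 = 0.8324 m/day.
Seepage velocity v = q / n_e = 0.8324 / 0.08 = 10.41 m/day.
Travel time t = L / v = 740 / 10.41 = 71.12 days.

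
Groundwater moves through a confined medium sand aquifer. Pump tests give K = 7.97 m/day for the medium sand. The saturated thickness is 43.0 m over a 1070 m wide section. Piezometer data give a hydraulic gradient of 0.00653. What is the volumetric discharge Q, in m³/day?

2390

Cross-sectional area A = 1070 × 43.0 = 46010 m².
Hydraulic gradient i = 0.00653.
Darcy's law: Q = K · A · i = 7.970 × 46010 × 0.006530 = 2395 m³/day.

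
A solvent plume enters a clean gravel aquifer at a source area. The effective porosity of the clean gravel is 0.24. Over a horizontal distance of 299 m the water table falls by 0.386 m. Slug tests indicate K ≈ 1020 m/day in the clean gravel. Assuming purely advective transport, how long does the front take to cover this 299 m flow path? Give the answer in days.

Hydraulic gradient i = Δh / L = 0.386 / 299 = 0.001291.
Darcy flux q = K · i = 1020 × 0.001291 = 1.317 m/day.
Seepage velocity v = q / n_e = 1.317 / 0.24 = 5.487 m/day.
Travel time t = L / v = 299 / 5.487 = 54.50 days.

54.5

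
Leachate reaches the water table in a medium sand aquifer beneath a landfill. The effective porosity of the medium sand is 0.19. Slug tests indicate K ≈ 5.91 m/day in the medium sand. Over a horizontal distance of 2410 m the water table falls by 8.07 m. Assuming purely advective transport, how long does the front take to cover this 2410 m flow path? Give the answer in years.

63.3

Hydraulic gradient i = Δh / L = 8.07 / 2410 = 0.003349.
Darcy flux q = K · i = 5.910 × 0.003349 = 0.01979 m/day.
Seepage velocity v = q / n_e = 0.01979 / 0.19 = 0.1042 m/day.
Travel time t = L / v = 2410 / 0.1042 = 23138 days = 63.35 years.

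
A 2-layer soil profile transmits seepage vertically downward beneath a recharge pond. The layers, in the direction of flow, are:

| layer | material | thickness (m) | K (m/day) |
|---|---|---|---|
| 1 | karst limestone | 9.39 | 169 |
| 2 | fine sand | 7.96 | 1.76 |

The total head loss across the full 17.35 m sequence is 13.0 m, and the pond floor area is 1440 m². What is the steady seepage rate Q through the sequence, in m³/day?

4090

Flow is perpendicular to layering, so the layers act in series and the equivalent K is the thickness-weighted harmonic mean.
Total thickness L = 9.39 + 7.96 = 17.35 m.
Σ(b_i/K_i) = 9.39/169 + 7.96/1.76 = 4.578 d.
K_eq = L / Σ(b_i/K_i) = 17.35 / 4.578 = 3.790 m/day.
Q = K_eq · A · (Δh/L) = 3.790 × 1440 × (13.0/17.35) = 4089 m³/day.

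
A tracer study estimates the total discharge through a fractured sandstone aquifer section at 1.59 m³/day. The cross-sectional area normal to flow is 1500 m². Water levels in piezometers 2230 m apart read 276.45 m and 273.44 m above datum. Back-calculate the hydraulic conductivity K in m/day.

0.785

Hydraulic gradient i = (276.45 − 273.44) / 2230 = 3.01 / 2230 = 0.001350.
From Q = K·A·i, K = Q / (A·i) = 1.59 / (1500 × 0.001350) = 0.7853 m/day.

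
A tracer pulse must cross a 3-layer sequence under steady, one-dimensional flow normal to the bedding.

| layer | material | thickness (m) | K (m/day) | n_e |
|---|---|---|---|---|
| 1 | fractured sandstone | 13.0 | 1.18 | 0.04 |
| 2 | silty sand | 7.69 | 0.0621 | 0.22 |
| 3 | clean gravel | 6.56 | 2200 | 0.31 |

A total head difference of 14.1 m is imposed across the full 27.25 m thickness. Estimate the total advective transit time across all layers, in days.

40.6

With flow normal to the layers, continuity requires the same specific discharge q through every layer.
Σ(b_i/K_i) = 13.0/1.18 + 7.69/0.0621 + 6.56/2200 = 134.9 d.
q = Δh / Σ(b_i/K_i) = 14.1 / 134.9 = 0.1046 m/day.
In each layer the seepage velocity is v_i = q/n_i, so the layer transit time is t_i = b_i·n_i / q:
  layer 1 (fractured sandstone): t_1 = 13.0 × 0.04 / 0.1046 = 4.973 d
  layer 2 (silty sand): t_2 = 7.69 × 0.22 / 0.1046 = 16.18 d
  layer 3 (clean gravel): t_3 = 6.56 × 0.31 / 0.1046 = 19.45 d
Total t = Σ t_i = 40.60 days.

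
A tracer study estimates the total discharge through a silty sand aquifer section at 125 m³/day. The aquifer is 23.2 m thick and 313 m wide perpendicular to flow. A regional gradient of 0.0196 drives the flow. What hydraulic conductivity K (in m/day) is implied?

Cross-sectional area A = 313 × 23.2 = 7262 m².
Hydraulic gradient i = 0.0196.
From Q = K·A·i, K = Q / (A·i) = 125 / (7262 × 0.01960) = 0.8783 m/day.

0.878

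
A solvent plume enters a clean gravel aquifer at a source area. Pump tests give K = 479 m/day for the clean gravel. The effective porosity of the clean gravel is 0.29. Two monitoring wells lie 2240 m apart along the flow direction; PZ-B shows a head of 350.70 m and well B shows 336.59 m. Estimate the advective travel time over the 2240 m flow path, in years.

Hydraulic gradient i = (350.70 − 336.59) / 2240 = 14.11 / 2240 = 0.006299.
Darcy flux q = K · i = 479.0 × 0.006299 = 3.017 m/day.
Seepage velocity v = q / n_e = 3.017 / 0.29 = 10.40 m/day.
Travel time t = L / v = 2240 / 10.40 = 215.3 days = 0.5894 years.

0.589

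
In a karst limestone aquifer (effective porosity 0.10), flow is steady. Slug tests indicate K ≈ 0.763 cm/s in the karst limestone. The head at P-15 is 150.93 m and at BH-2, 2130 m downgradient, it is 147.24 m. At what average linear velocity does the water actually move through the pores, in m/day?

11.4

Convert K: 0.763 cm/s × 864 = 659.2 m/day.
Hydraulic gradient i = (150.93 − 147.24) / 2130 = 3.69 / 2130 = 0.001732.
Darcy flux q = K · i = 659.2 × 0.001732 = 1.142 m/day.
Seepage velocity v = q / n_e = 1.142 / 0.10 = 11.42 m/day.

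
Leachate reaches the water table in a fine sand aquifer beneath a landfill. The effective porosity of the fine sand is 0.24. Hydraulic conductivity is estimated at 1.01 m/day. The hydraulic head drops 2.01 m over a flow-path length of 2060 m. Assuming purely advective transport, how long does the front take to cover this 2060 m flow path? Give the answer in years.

1370

Hydraulic gradient i = Δh / L = 2.01 / 2060 = 0.0009757.
Darcy flux q = K · i = 1.010 × 0.0009757 = 0.0009855 m/day.
Seepage velocity v = q / n_e = 0.0009855 / 0.24 = 0.004106 m/day.
Travel time t = L / v = 2060 / 0.004106 = 5.017e+05 days = 1374 years.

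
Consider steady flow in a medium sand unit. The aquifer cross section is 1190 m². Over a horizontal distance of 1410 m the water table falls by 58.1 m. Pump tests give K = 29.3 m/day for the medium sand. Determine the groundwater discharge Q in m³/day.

1440

Hydraulic gradient i = Δh / L = 58.1 / 1410 = 0.04121.
Darcy's law: Q = K · A · i = 29.30 × 1190 × 0.04121 = 1437 m³/day.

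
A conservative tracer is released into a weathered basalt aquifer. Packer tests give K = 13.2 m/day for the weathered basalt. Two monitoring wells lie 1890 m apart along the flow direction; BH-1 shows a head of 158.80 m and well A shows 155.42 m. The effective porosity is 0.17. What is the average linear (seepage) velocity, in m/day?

Hydraulic gradient i = (158.80 − 155.42) / 1890 = 3.38 / 1890 = 0.001788.
Darcy flux q = K · i = 13.20 × 0.001788 = 0.02361 m/day.
Seepage velocity v = q / n_e = 0.02361 / 0.17 = 0.1389 m/day.

0.139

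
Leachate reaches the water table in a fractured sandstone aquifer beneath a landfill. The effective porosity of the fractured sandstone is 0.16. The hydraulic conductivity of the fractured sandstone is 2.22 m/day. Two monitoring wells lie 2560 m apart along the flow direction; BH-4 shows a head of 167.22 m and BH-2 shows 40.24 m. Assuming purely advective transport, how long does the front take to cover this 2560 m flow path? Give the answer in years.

Hydraulic gradient i = (167.22 − 40.24) / 2560 = 126.98 / 2560 = 0.04960.
Darcy flux q = K · i = 2.220 × 0.04960 = 0.1101 m/day.
Seepage velocity v = q / n_e = 0.1101 / 0.16 = 0.6882 m/day.
Travel time t = L / v = 2560 / 0.6882 = 3720 days = 10.18 years.

10.2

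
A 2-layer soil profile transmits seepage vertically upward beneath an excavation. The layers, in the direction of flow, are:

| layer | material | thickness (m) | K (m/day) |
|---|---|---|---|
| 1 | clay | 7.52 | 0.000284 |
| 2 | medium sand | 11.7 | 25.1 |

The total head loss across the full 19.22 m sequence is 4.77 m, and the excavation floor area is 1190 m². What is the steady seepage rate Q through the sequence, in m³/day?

Flow is perpendicular to layering, so the layers act in series and the equivalent K is the thickness-weighted harmonic mean.
Total thickness L = 7.52 + 11.7 = 19.22 m.
Σ(b_i/K_i) = 7.52/0.000284 + 11.7/25.1 = 26479 d.
K_eq = L / Σ(b_i/K_i) = 19.22 / 26479 = 0.0007258 m/day.
Q = K_eq · A · (Δh/L) = 0.0007258 × 1190 × (4.77/19.22) = 0.2144 m³/day.

0.214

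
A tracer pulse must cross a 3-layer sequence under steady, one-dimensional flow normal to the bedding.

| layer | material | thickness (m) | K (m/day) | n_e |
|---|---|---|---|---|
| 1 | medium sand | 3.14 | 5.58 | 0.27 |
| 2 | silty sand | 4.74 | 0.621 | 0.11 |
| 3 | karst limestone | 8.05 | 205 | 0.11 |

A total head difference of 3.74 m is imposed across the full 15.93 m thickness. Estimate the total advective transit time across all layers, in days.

4.96

With flow normal to the layers, continuity requires the same specific discharge q through every layer.
Σ(b_i/K_i) = 3.14/5.58 + 4.74/0.621 + 8.05/205 = 8.235 d.
q = Δh / Σ(b_i/K_i) = 3.74 / 8.235 = 0.4542 m/day.
In each layer the seepage velocity is v_i = q/n_i, so the layer transit time is t_i = b_i·n_i / q:
  layer 1 (medium sand): t_1 = 3.14 × 0.27 / 0.4542 = 1.867 d
  layer 2 (silty sand): t_2 = 4.74 × 0.11 / 0.4542 = 1.148 d
  layer 3 (karst limestone): t_3 = 8.05 × 0.11 / 0.4542 = 1.950 d
Total t = Σ t_i = 4.964 days.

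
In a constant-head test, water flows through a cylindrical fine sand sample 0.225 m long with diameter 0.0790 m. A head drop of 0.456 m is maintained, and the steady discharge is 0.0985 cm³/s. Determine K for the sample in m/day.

0.857

Cross-sectional area A = π·(d/2)² = π × (0.0790/2)² = 0.004902 m².
Convert discharge: 0.0985 cm³/s = 9.850e-08 m³/s.
Darcy's law rearranged: K = Q·L / (A·Δh) = 9.850e-08 × 0.225 / (0.004902 × 0.456) = 9.915e-06 m/s = 0.8567 m/day.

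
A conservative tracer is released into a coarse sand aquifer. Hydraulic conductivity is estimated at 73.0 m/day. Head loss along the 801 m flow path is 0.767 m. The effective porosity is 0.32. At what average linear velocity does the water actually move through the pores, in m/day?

Hydraulic gradient i = Δh / L = 0.767 / 801 = 0.0009576.
Darcy flux q = K · i = 73.00 × 0.0009576 = 0.06990 m/day.
Seepage velocity v = q / n_e = 0.06990 / 0.32 = 0.2184 m/day.

0.218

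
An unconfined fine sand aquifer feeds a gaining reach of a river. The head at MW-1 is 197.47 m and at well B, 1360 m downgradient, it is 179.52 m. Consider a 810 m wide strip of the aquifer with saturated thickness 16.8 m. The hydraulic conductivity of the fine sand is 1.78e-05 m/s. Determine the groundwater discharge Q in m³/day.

276

Convert K: 1.78e-05 m/s × 86400 = 1.538 m/day.
Cross-sectional area A = 810 × 16.8 = 13608 m².
Hydraulic gradient i = (197.47 − 179.52) / 1360 = 17.95 / 1360 = 0.01320.
Darcy's law: Q = K · A · i = 1.538 × 13608 × 0.01320 = 276.2 m³/day.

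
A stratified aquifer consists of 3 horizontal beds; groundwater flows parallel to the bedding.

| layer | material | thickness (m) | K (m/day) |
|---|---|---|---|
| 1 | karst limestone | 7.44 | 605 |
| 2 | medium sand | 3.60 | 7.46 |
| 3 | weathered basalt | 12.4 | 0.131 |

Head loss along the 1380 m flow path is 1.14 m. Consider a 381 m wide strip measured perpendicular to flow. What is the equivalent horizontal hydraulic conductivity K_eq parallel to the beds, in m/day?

Flow is parallel to layering, so each bed carries its own Darcy discharge and the transmissivities add.
Σ(K_i·b_i) = 605×7.44 + 7.46×3.60 + 0.131×12.4 = 4530 m²/day.
Total thickness b = 23.44 m, so K_eq = Σ(K_i·b_i)/b = 193.2 m/day.

193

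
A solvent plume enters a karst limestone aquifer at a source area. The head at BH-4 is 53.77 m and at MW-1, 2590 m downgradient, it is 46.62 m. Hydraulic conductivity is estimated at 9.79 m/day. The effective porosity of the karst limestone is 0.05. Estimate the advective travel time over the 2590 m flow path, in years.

Hydraulic gradient i = (53.77 − 46.62) / 2590 = 7.15 / 2590 = 0.002761.
Darcy flux q = K · i = 9.790 × 0.002761 = 0.02703 m/day.
Seepage velocity v = q / n_e = 0.02703 / 0.05 = 0.5405 m/day.
Travel time t = L / v = 2590 / 0.5405 = 4792 days = 13.12 years.

13.1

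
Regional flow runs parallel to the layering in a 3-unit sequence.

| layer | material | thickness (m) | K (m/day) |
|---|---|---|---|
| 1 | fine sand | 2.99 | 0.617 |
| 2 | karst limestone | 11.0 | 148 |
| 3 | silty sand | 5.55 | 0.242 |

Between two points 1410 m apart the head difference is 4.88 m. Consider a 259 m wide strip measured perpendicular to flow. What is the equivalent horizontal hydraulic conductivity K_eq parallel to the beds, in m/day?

83.5

Flow is parallel to layering, so each bed carries its own Darcy discharge and the transmissivities add.
Σ(K_i·b_i) = 0.617×2.99 + 148×11.0 + 0.242×5.55 = 1631 m²/day.
Total thickness b = 19.54 m, so K_eq = Σ(K_i·b_i)/b = 83.48 m/day.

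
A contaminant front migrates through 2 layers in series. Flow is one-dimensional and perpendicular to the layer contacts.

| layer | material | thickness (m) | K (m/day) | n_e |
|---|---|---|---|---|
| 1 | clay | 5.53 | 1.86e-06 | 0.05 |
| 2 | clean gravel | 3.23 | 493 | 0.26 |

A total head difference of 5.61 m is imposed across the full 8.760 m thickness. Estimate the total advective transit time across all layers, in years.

With flow normal to the layers, continuity requires the same specific discharge q through every layer.
Σ(b_i/K_i) = 5.53/1.86e-06 + 3.23/493 = 2.973e+06 d.
q = Δh / Σ(b_i/K_i) = 5.61 / 2.973e+06 = 1.887e-06 m/day.
In each layer the seepage velocity is v_i = q/n_i, so the layer transit time is t_i = b_i·n_i / q:
  layer 1 (clay): t_1 = 5.53 × 0.05 / 1.887e-06 = 1.465e+05 d
  layer 2 (clean gravel): t_2 = 3.23 × 0.26 / 1.887e-06 = 4.451e+05 d
Total t = Σ t_i = 5.916e+05 days = 1620 years.

1620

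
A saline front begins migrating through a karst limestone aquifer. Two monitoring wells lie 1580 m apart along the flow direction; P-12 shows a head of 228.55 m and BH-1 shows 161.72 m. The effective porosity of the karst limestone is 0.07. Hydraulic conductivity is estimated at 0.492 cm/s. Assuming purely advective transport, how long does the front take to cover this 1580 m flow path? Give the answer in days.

Convert K: 0.492 cm/s × 864 = 425.1 m/day.
Hydraulic gradient i = (228.55 − 161.72) / 1580 = 66.83 / 1580 = 0.04230.
Darcy flux q = K · i = 425.1 × 0.04230 = 17.98 m/day.
Seepage velocity v = q / n_e = 17.98 / 0.07 = 256.9 m/day.
Travel time t = L / v = 1580 / 256.9 = 6.151 days.

6.15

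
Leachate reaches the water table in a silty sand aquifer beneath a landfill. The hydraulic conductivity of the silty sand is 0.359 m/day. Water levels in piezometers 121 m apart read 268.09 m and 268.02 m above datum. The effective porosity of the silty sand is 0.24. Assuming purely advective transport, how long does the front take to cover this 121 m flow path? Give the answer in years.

383

Hydraulic gradient i = (268.09 − 268.02) / 121 = 0.07 / 121 = 0.0005785.
Darcy flux q = K · i = 0.3590 × 0.0005785 = 0.0002077 m/day.
Seepage velocity v = q / n_e = 0.0002077 / 0.24 = 0.0008654 m/day.
Travel time t = L / v = 121 / 0.0008654 = 1.398e+05 days = 382.8 years.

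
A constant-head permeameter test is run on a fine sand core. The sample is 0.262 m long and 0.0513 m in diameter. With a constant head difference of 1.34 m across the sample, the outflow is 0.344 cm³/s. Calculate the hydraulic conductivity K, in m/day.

2.81

Cross-sectional area A = π·(d/2)² = π × (0.0513/2)² = 0.002067 m².
Convert discharge: 0.344 cm³/s = 3.440e-07 m³/s.
Darcy's law rearranged: K = Q·L / (A·Δh) = 3.440e-07 × 0.262 / (0.002067 × 1.34) = 3.254e-05 m/s = 2.812 m/day.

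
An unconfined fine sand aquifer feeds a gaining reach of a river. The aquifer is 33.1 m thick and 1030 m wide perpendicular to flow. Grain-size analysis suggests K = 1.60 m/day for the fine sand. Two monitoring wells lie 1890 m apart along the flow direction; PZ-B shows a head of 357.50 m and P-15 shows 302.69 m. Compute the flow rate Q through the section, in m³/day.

Cross-sectional area A = 1030 × 33.1 = 34093 m².
Hydraulic gradient i = (357.50 − 302.69) / 1890 = 54.81 / 1890 = 0.02900.
Darcy's law: Q = K · A · i = 1.600 × 34093 × 0.02900 = 1582 m³/day.

1580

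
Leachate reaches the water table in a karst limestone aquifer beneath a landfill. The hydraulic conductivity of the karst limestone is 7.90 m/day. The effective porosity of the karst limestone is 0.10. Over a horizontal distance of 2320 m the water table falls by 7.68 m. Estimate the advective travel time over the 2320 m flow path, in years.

24.3

Hydraulic gradient i = Δh / L = 7.68 / 2320 = 0.003310.
Darcy flux q = K · i = 7.900 × 0.003310 = 0.02615 m/day.
Seepage velocity v = q / n_e = 0.02615 / 0.10 = 0.2615 m/day.
Travel time t = L / v = 2320 / 0.2615 = 8871 days = 24.29 years.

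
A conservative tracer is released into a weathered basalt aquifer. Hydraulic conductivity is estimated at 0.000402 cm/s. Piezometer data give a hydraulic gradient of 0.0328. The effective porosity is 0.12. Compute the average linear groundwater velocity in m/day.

Convert K: 0.000402 cm/s × 864 = 0.3473 m/day.
Hydraulic gradient i = 0.0328.
Darcy flux q = K · i = 0.3473 × 0.03280 = 0.01139 m/day.
Seepage velocity v = q / n_e = 0.01139 / 0.12 = 0.09494 m/day.

0.0949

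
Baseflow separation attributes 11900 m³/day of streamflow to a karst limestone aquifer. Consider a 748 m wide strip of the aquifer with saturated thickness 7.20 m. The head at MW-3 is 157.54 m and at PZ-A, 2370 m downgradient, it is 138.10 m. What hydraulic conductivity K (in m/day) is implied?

269

Cross-sectional area A = 748 × 7.20 = 5386 m².
Hydraulic gradient i = (157.54 − 138.10) / 2370 = 19.44 / 2370 = 0.008203.
From Q = K·A·i, K = Q / (A·i) = 11900 / (5386 × 0.008203) = 269.4 m/day.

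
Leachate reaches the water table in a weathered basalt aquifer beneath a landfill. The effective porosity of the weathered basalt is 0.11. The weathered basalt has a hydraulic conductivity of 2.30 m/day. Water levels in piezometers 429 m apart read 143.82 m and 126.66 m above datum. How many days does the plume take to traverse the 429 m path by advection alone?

513

Hydraulic gradient i = (143.82 − 126.66) / 429 = 17.16 / 429 = 0.04000.
Darcy flux q = K · i = 2.300 × 0.04000 = 0.09200 m/day.
Seepage velocity v = q / n_e = 0.09200 / 0.11 = 0.8364 m/day.
Travel time t = L / v = 429 / 0.8364 = 512.9 days.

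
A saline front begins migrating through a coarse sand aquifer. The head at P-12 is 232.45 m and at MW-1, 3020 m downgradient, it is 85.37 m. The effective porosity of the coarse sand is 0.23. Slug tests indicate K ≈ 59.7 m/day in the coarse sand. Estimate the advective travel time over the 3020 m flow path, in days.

Hydraulic gradient i = (232.45 − 85.37) / 3020 = 147.08 / 3020 = 0.04870.
Darcy flux q = K · i = 59.70 × 0.04870 = 2.908 m/day.
Seepage velocity v = q / n_e = 2.908 / 0.23 = 12.64 m/day.
Travel time t = L / v = 3020 / 12.64 = 238.9 days.

239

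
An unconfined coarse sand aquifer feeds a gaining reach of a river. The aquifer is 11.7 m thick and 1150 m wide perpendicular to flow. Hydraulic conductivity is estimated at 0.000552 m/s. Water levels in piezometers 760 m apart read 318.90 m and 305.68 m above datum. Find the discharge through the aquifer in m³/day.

11200

Convert K: 0.000552 m/s × 86400 = 47.69 m/day.
Cross-sectional area A = 1150 × 11.7 = 13455 m².
Hydraulic gradient i = (318.90 − 305.68) / 760 = 13.22 / 760 = 0.01739.
Darcy's law: Q = K · A · i = 47.69 × 13455 × 0.01739 = 11162 m³/day.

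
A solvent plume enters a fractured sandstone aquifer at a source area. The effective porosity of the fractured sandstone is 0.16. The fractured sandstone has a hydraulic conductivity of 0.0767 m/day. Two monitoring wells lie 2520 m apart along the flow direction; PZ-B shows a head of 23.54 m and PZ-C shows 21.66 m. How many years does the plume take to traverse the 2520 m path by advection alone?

Hydraulic gradient i = (23.54 − 21.66) / 2520 = 1.88 / 2520 = 0.0007460.
Darcy flux q = K · i = 0.07670 × 0.0007460 = 5.722e-05 m/day.
Seepage velocity v = q / n_e = 5.722e-05 / 0.16 = 0.0003576 m/day.
Travel time t = L / v = 2520 / 0.0003576 = 7.046e+06 days = 19292 years.

19300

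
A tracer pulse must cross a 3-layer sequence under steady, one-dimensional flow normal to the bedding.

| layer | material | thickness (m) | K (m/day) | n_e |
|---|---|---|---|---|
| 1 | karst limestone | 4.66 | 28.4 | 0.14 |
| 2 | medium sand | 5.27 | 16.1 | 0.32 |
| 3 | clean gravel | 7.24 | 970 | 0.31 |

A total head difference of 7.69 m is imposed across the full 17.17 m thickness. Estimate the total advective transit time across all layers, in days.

With flow normal to the layers, continuity requires the same specific discharge q through every layer.
Σ(b_i/K_i) = 4.66/28.4 + 5.27/16.1 + 7.24/970 = 0.4989 d.
q = Δh / Σ(b_i/K_i) = 7.69 / 0.4989 = 15.41 m/day.
In each layer the seepage velocity is v_i = q/n_i, so the layer transit time is t_i = b_i·n_i / q:
  layer 1 (karst limestone): t_1 = 4.66 × 0.14 / 15.41 = 0.04232 d
  layer 2 (medium sand): t_2 = 5.27 × 0.32 / 15.41 = 0.1094 d
  layer 3 (clean gravel): t_3 = 7.24 × 0.31 / 15.41 = 0.1456 d
Total t = Σ t_i = 0.2973 days.

0.297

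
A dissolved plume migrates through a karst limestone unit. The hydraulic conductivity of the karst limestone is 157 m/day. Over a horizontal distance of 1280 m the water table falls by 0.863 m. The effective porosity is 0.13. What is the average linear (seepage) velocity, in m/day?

0.814

Hydraulic gradient i = Δh / L = 0.863 / 1280 = 0.0006742.
Darcy flux q = K · i = 157.0 × 0.0006742 = 0.1059 m/day.
Seepage velocity v = q / n_e = 0.1059 / 0.13 = 0.8142 m/day.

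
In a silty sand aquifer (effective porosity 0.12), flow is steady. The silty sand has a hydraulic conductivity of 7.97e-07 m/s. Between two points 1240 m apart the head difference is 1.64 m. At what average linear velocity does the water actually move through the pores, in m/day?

Convert K: 7.97e-07 m/s × 86400 = 0.06886 m/day.
Hydraulic gradient i = Δh / L = 1.64 / 1240 = 0.001323.
Darcy flux q = K · i = 0.06886 × 0.001323 = 9.107e-05 m/day.
Seepage velocity v = q / n_e = 9.107e-05 / 0.12 = 0.0007589 m/day.

0.000759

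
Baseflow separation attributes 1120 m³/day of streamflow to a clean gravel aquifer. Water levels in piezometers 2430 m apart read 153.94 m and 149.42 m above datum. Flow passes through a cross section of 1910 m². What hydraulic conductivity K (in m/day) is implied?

Hydraulic gradient i = (153.94 − 149.42) / 2430 = 4.52 / 2430 = 0.001860.
From Q = K·A·i, K = Q / (A·i) = 1120 / (1910 × 0.001860) = 315.2 m/day.

315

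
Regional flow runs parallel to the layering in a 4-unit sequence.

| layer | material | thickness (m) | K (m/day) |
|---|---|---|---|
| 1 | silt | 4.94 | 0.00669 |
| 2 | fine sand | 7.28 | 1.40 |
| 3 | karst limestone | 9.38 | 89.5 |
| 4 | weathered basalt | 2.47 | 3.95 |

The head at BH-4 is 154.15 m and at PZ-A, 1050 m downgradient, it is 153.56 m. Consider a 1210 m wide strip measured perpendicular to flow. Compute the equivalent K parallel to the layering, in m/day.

35.7

Flow is parallel to layering, so each bed carries its own Darcy discharge and the transmissivities add.
Σ(K_i·b_i) = 0.00669×4.94 + 1.40×7.28 + 89.5×9.38 + 3.95×2.47 = 859.5 m²/day.
Total thickness b = 24.07 m, so K_eq = Σ(K_i·b_i)/b = 35.71 m/day.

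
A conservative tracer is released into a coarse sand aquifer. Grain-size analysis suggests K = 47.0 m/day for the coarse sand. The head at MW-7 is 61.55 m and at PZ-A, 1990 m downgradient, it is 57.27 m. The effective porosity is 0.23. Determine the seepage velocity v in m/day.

Hydraulic gradient i = (61.55 − 57.27) / 1990 = 4.28 / 1990 = 0.002151.
Darcy flux q = K · i = 47.00 × 0.002151 = 0.1011 m/day.
Seepage velocity v = q / n_e = 0.1011 / 0.23 = 0.4395 m/day.

0.440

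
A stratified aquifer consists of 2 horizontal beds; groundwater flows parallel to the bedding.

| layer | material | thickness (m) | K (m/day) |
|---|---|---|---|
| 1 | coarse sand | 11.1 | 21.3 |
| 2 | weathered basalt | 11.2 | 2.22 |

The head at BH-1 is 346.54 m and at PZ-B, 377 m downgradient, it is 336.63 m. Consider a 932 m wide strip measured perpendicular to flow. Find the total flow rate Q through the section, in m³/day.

Flow is parallel to layering, so each bed carries its own Darcy discharge and the transmissivities add.
Σ(K_i·b_i) = 21.3×11.1 + 2.22×11.2 = 261.3 m²/day.
Hydraulic gradient i = (346.54 − 336.63) / 377 = 9.91 / 377 = 0.02629.
Q = Σ(K_i·b_i) · W · i = 261.3 × 932 × 0.02629 = 6401 m³/day.

6400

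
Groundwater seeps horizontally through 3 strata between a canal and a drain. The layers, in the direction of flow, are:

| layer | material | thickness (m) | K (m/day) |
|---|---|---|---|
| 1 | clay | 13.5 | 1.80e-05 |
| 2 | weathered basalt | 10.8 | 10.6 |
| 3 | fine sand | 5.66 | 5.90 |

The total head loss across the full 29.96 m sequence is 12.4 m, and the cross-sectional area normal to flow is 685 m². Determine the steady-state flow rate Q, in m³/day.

0.0113

Flow is perpendicular to layering, so the layers act in series and the equivalent K is the thickness-weighted harmonic mean.
Total thickness L = 13.5 + 10.8 + 5.66 = 29.96 m.
Σ(b_i/K_i) = 13.5/1.80e-05 + 10.8/10.6 + 5.66/5.90 = 7.500e+05 d.
K_eq = L / Σ(b_i/K_i) = 29.96 / 7.500e+05 = 3.995e-05 m/day.
Q = K_eq · A · (Δh/L) = 3.995e-05 × 685 × (12.4/29.96) = 0.01133 m³/day.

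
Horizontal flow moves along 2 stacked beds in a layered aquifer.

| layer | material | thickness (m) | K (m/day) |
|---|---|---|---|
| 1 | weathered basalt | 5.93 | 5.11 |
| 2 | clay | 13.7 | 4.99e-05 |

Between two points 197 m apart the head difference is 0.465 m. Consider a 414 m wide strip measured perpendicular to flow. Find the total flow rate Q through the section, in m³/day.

29.6

Flow is parallel to layering, so each bed carries its own Darcy discharge and the transmissivities add.
Σ(K_i·b_i) = 5.11×5.93 + 4.99e-05×13.7 = 30.30 m²/day.
Hydraulic gradient i = Δh / L = 0.465 / 197 = 0.002360.
Q = Σ(K_i·b_i) · W · i = 30.30 × 414 × 0.002360 = 29.61 m³/day.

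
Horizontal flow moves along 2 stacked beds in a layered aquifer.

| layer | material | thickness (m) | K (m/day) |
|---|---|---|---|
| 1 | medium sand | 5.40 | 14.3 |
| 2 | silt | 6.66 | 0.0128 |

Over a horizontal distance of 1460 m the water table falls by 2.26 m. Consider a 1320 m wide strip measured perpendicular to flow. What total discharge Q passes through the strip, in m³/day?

Flow is parallel to layering, so each bed carries its own Darcy discharge and the transmissivities add.
Σ(K_i·b_i) = 14.3×5.40 + 0.0128×6.66 = 77.31 m²/day.
Hydraulic gradient i = Δh / L = 2.26 / 1460 = 0.001548.
Q = Σ(K_i·b_i) · W · i = 77.31 × 1320 × 0.001548 = 158.0 m³/day.

158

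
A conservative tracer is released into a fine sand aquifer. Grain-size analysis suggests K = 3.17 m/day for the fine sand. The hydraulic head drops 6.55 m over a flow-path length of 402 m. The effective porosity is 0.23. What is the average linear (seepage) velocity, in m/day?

Hydraulic gradient i = Δh / L = 6.55 / 402 = 0.01629.
Darcy flux q = K · i = 3.170 × 0.01629 = 0.05165 m/day.
Seepage velocity v = q / n_e = 0.05165 / 0.23 = 0.2246 m/day.

0.225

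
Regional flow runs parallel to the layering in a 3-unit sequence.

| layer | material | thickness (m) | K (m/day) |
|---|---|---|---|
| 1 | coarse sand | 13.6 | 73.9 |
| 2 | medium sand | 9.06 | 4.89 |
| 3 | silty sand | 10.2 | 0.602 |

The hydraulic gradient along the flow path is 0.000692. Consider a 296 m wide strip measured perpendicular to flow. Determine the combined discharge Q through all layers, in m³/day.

Flow is parallel to layering, so each bed carries its own Darcy discharge and the transmissivities add.
Σ(K_i·b_i) = 73.9×13.6 + 4.89×9.06 + 0.602×10.2 = 1055 m²/day.
Hydraulic gradient i = 0.000692.
Q = Σ(K_i·b_i) · W · i = 1055 × 296 × 0.0006920 = 216.2 m³/day.

216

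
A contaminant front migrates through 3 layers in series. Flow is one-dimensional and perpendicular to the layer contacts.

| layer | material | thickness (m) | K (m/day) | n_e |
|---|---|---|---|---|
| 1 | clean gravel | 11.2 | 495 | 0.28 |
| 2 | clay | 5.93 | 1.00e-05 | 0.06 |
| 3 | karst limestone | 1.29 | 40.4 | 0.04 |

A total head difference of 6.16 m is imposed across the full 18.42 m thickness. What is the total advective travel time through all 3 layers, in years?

With flow normal to the layers, continuity requires the same specific discharge q through every layer.
Σ(b_i/K_i) = 11.2/495 + 5.93/1.00e-05 + 1.29/40.4 = 5.930e+05 d.
q = Δh / Σ(b_i/K_i) = 6.16 / 5.930e+05 = 1.039e-05 m/day.
In each layer the seepage velocity is v_i = q/n_i, so the layer transit time is t_i = b_i·n_i / q:
  layer 1 (clean gravel): t_1 = 11.2 × 0.28 / 1.039e-05 = 3.019e+05 d
  layer 2 (clay): t_2 = 5.93 × 0.06 / 1.039e-05 = 34252 d
  layer 3 (karst limestone): t_3 = 1.29 × 0.04 / 1.039e-05 = 4967 d
Total t = Σ t_i = 3.411e+05 days = 933.9 years.

934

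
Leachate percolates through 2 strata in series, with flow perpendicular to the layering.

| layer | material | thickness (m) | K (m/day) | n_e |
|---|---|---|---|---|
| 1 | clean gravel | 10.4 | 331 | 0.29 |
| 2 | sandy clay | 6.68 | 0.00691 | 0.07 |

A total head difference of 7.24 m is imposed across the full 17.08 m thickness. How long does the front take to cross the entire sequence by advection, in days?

With flow normal to the layers, continuity requires the same specific discharge q through every layer.
Σ(b_i/K_i) = 10.4/331 + 6.68/0.00691 = 966.7 d.
q = Δh / Σ(b_i/K_i) = 7.24 / 966.7 = 0.007489 m/day.
In each layer the seepage velocity is v_i = q/n_i, so the layer transit time is t_i = b_i·n_i / q:
  layer 1 (clean gravel): t_1 = 10.4 × 0.29 / 0.007489 = 402.7 d
  layer 2 (sandy clay): t_2 = 6.68 × 0.07 / 0.007489 = 62.44 d
Total t = Σ t_i = 465.2 days.

465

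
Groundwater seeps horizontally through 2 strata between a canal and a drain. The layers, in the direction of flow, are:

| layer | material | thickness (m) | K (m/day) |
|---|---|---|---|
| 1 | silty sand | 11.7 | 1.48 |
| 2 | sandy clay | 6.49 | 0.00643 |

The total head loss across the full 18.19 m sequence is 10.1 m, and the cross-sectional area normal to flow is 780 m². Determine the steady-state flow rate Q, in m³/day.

Flow is perpendicular to layering, so the layers act in series and the equivalent K is the thickness-weighted harmonic mean.
Total thickness L = 11.7 + 6.49 = 18.19 m.
Σ(b_i/K_i) = 11.7/1.48 + 6.49/0.00643 = 1017 d.
K_eq = L / Σ(b_i/K_i) = 18.19 / 1017 = 0.01788 m/day.
Q = K_eq · A · (Δh/L) = 0.01788 × 780 × (10.1/18.19) = 7.745 m³/day.

7.74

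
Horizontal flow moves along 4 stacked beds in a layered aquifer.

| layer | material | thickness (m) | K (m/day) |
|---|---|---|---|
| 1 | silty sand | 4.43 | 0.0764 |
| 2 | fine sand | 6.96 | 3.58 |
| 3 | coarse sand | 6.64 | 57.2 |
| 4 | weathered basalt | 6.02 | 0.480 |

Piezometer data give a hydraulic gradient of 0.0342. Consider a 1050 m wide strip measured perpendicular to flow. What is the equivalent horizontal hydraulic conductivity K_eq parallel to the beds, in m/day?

17.0

Flow is parallel to layering, so each bed carries its own Darcy discharge and the transmissivities add.
Σ(K_i·b_i) = 0.0764×4.43 + 3.58×6.96 + 57.2×6.64 + 0.480×6.02 = 408.0 m²/day.
Total thickness b = 24.05 m, so K_eq = Σ(K_i·b_i)/b = 16.96 m/day.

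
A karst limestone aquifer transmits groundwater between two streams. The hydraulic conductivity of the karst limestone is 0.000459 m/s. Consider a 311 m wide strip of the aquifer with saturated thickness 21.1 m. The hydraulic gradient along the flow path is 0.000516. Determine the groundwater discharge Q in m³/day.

134

Convert K: 0.000459 m/s × 86400 = 39.66 m/day.
Cross-sectional area A = 311 × 21.1 = 6562 m².
Hydraulic gradient i = 0.000516.
Darcy's law: Q = K · A · i = 39.66 × 6562 × 0.0005160 = 134.3 m³/day.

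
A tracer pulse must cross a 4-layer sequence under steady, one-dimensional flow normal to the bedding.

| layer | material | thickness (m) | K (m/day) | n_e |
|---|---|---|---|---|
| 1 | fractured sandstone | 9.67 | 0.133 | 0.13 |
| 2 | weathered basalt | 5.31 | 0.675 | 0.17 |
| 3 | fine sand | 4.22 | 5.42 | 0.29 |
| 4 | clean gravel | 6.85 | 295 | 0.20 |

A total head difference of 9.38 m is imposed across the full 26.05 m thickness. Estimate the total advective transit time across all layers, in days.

41.2

With flow normal to the layers, continuity requires the same specific discharge q through every layer.
Σ(b_i/K_i) = 9.67/0.133 + 5.31/0.675 + 4.22/5.42 + 6.85/295 = 81.38 d.
q = Δh / Σ(b_i/K_i) = 9.38 / 81.38 = 0.1153 m/day.
In each layer the seepage velocity is v_i = q/n_i, so the layer transit time is t_i = b_i·n_i / q:
  layer 1 (fractured sandstone): t_1 = 9.67 × 0.13 / 0.1153 = 10.91 d
  layer 2 (weathered basalt): t_2 = 5.31 × 0.17 / 0.1153 = 7.831 d
  layer 3 (fine sand): t_3 = 4.22 × 0.29 / 0.1153 = 10.62 d
  layer 4 (clean gravel): t_4 = 6.85 × 0.20 / 0.1153 = 11.89 d
Total t = Σ t_i = 41.24 days.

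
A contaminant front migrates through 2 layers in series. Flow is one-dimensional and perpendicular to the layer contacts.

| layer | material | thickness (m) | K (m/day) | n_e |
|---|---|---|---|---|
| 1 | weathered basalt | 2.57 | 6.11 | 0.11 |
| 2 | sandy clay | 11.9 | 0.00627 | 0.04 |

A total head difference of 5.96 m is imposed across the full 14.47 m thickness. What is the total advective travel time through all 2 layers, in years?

0.662

With flow normal to the layers, continuity requires the same specific discharge q through every layer.
Σ(b_i/K_i) = 2.57/6.11 + 11.9/0.00627 = 1898 d.
q = Δh / Σ(b_i/K_i) = 5.96 / 1898 = 0.003140 m/day.
In each layer the seepage velocity is v_i = q/n_i, so the layer transit time is t_i = b_i·n_i / q:
  layer 1 (weathered basalt): t_1 = 2.57 × 0.11 / 0.003140 = 90.04 d
  layer 2 (sandy clay): t_2 = 11.9 × 0.04 / 0.003140 = 151.6 d
Total t = Σ t_i = 241.7 days = 0.6616 years.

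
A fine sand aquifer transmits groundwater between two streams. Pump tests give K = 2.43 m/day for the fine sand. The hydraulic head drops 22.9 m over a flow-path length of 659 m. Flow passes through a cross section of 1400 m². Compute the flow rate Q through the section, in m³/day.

Hydraulic gradient i = Δh / L = 22.9 / 659 = 0.03475.
Darcy's law: Q = K · A · i = 2.430 × 1400 × 0.03475 = 118.2 m³/day.

118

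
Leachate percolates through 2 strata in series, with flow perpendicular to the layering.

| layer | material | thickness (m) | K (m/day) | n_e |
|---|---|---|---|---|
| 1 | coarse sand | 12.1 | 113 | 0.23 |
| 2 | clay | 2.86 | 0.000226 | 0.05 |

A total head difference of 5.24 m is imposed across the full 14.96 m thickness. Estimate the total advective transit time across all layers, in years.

With flow normal to the layers, continuity requires the same specific discharge q through every layer.
Σ(b_i/K_i) = 12.1/113 + 2.86/0.000226 = 12655 d.
q = Δh / Σ(b_i/K_i) = 5.24 / 12655 = 0.0004141 m/day.
In each layer the seepage velocity is v_i = q/n_i, so the layer transit time is t_i = b_i·n_i / q:
  layer 1 (coarse sand): t_1 = 12.1 × 0.23 / 0.0004141 = 6721 d
  layer 2 (clay): t_2 = 2.86 × 0.05 / 0.0004141 = 345.4 d
Total t = Σ t_i = 7066 days = 19.35 years.

19.3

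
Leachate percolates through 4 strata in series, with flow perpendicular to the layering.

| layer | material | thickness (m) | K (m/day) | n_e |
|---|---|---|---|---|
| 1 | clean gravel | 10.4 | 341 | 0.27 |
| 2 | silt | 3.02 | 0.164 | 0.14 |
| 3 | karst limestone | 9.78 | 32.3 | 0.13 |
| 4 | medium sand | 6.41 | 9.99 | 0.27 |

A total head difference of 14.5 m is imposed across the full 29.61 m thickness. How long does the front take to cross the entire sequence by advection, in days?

With flow normal to the layers, continuity requires the same specific discharge q through every layer.
Σ(b_i/K_i) = 10.4/341 + 3.02/0.164 + 9.78/32.3 + 6.41/9.99 = 19.39 d.
q = Δh / Σ(b_i/K_i) = 14.5 / 19.39 = 0.7478 m/day.
In each layer the seepage velocity is v_i = q/n_i, so the layer transit time is t_i = b_i·n_i / q:
  layer 1 (clean gravel): t_1 = 10.4 × 0.27 / 0.7478 = 3.755 d
  layer 2 (silt): t_2 = 3.02 × 0.14 / 0.7478 = 0.5654 d
  layer 3 (karst limestone): t_3 = 9.78 × 0.13 / 0.7478 = 1.700 d
  layer 4 (medium sand): t_4 = 6.41 × 0.27 / 0.7478 = 2.314 d
Total t = Σ t_i = 8.335 days.

8.33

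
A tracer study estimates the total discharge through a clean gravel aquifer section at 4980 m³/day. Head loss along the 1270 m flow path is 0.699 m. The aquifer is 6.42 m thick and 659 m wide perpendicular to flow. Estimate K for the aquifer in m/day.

2140

Cross-sectional area A = 659 × 6.42 = 4231 m².
Hydraulic gradient i = Δh / L = 0.699 / 1270 = 0.0005504.
From Q = K·A·i, K = Q / (A·i) = 4980 / (4231 × 0.0005504) = 2139 m/day.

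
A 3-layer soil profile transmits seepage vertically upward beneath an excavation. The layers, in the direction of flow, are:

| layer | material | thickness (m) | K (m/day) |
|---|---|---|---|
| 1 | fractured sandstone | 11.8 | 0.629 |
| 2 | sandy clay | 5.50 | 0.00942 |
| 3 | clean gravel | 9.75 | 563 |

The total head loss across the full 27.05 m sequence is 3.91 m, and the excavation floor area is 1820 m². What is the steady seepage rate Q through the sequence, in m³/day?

11.8

Flow is perpendicular to layering, so the layers act in series and the equivalent K is the thickness-weighted harmonic mean.
Total thickness L = 11.8 + 5.50 + 9.75 = 27.05 m.
Σ(b_i/K_i) = 11.8/0.629 + 5.50/0.00942 + 9.75/563 = 602.6 d.
K_eq = L / Σ(b_i/K_i) = 27.05 / 602.6 = 0.04489 m/day.
Q = K_eq · A · (Δh/L) = 0.04489 × 1820 × (3.91/27.05) = 11.81 m³/day.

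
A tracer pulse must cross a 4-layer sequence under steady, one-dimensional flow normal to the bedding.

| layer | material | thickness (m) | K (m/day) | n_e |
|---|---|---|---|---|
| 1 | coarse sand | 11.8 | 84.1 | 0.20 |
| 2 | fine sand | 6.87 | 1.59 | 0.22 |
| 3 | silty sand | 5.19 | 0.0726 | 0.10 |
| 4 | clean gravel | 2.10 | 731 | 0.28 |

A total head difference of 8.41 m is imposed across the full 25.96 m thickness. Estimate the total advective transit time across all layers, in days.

With flow normal to the layers, continuity requires the same specific discharge q through every layer.
Σ(b_i/K_i) = 11.8/84.1 + 6.87/1.59 + 5.19/0.0726 + 2.10/731 = 75.95 d.
q = Δh / Σ(b_i/K_i) = 8.41 / 75.95 = 0.1107 m/day.
In each layer the seepage velocity is v_i = q/n_i, so the layer transit time is t_i = b_i·n_i / q:
  layer 1 (coarse sand): t_1 = 11.8 × 0.20 / 0.1107 = 21.31 d
  layer 2 (fine sand): t_2 = 6.87 × 0.22 / 0.1107 = 13.65 d
  layer 3 (silty sand): t_3 = 5.19 × 0.10 / 0.1107 = 4.687 d
  layer 4 (clean gravel): t_4 = 2.10 × 0.28 / 0.1107 = 5.310 d
Total t = Σ t_i = 44.96 days.

45.0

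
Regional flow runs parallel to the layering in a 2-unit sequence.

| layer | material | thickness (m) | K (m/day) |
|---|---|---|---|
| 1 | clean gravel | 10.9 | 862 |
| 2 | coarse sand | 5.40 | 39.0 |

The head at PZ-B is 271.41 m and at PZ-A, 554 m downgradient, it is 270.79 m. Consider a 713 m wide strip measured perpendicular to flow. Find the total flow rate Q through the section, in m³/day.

7670

Flow is parallel to layering, so each bed carries its own Darcy discharge and the transmissivities add.
Σ(K_i·b_i) = 862×10.9 + 39.0×5.40 = 9606 m²/day.
Hydraulic gradient i = (271.41 − 270.79) / 554 = 0.62 / 554 = 0.001119.
Q = Σ(K_i·b_i) · W · i = 9606 × 713 × 0.001119 = 7665 m³/day.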